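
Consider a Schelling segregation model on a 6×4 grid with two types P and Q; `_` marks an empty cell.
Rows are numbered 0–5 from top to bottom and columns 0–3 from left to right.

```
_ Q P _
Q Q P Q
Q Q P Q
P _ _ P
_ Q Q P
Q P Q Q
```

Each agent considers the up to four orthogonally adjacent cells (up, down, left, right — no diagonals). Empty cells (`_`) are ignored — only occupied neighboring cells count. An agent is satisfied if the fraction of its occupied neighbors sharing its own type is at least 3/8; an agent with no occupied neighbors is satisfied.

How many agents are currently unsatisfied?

6

(0,1)Q 1/2 ok
(0,2)P 1/2 ok
(1,0)Q 2/2 ok
(1,1)Q 3/4 ok
(1,2)P 2/4 ok
(1,3)Q 1/2 ok
(2,0)Q 2/3 ok
(2,1)Q 2/3 ok
(2,2)P 1/3 unhappy
(2,3)Q 1/3 unhappy
(3,0)P 0/1 unhappy
(3,3)P 1/2 ok
(4,1)Q 1/2 ok
(4,2)Q 2/3 ok
(4,3)P 1/3 unhappy
(5,0)Q 0/1 unhappy
(5,1)P 0/3 unhappy
(5,2)Q 2/3 ok
(5,3)Q 1/2 ok
Unsatisfied: (2,2), (2,3), (3,0), (4,3), (5,0), (5,1) — 6 in total.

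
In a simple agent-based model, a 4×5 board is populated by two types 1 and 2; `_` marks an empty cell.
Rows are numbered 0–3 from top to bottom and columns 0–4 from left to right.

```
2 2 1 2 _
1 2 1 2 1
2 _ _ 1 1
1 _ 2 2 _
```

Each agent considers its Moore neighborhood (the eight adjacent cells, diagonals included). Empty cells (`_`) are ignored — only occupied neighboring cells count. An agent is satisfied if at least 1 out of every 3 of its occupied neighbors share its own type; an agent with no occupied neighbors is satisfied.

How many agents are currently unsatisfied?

5

Row 0: (0,0)2 2/3 ✓ · (0,1)2 2/5 ✓ · (0,2)1 1/5 ✗ · (0,3)2 1/4 ✗
Row 1: (1,0)1 0/4 ✗ · (1,1)2 3/6 ✓ · (1,2)1 2/6 ✓ · (1,3)2 1/6 ✗ · (1,4)1 2/4 ✓
Row 2: (2,0)2 1/3 ✓ · (2,3)1 3/6 ✓ · (2,4)1 2/4 ✓
Row 3: (3,0)1 0/1 ✗ · (3,2)2 1/2 ✓ · (3,3)2 1/3 ✓
Unsatisfied: (0,2), (0,3), (1,0), (1,3), (3,0) — 5 in total.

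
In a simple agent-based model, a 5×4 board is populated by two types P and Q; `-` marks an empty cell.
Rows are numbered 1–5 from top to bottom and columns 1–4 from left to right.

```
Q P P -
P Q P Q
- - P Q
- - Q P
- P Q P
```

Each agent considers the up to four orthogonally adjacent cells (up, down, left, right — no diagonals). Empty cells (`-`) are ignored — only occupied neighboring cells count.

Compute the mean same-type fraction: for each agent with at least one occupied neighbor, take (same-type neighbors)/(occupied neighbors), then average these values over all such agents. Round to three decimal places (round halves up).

Row 1: (1,1)Q 0/2 · (1,2)P 1/3 · (1,3)P 2/2
Row 2: (2,1)P 0/2 · (2,2)Q 0/3 · (2,3)P 2/4 · (2,4)Q 1/2
Row 3: (3,3)P 1/3 · (3,4)Q 1/3
Row 4: (4,3)Q 1/3 · (4,4)P 1/3
Row 5: (5,2)P 0/1 · (5,3)Q 1/3 · (5,4)P 1/2
Sum over 14 agents: 0/2 + 1/3 + 2/2 + 0/2 + 0/3 + 2/4 + 1/2 + 1/3 + 1/3 + 1/3 + 1/3 + 0/1 + 1/3 + 1/2 = 9/2; mean = 9/2 ÷ 14 = 9/28 = 0.321428… → 0.321.

0.321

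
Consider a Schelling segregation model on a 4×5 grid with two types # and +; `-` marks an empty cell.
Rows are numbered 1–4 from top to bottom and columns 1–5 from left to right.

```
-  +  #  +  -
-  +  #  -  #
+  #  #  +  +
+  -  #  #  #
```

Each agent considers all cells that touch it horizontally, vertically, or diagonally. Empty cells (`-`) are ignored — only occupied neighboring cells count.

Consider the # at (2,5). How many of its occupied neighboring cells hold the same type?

Occupied neighbors of (2,5): (1,4)=+, (3,4)=+, (3,5)=+.
Same type (#): 0 of 3.

0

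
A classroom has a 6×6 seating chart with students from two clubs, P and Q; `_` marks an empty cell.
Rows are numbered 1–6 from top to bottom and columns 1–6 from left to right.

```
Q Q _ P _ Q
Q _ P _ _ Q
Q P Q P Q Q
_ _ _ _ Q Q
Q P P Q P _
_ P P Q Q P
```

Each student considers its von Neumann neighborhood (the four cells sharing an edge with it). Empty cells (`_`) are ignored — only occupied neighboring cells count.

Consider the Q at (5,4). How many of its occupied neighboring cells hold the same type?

1

Occupied neighbors of (5,4): (6,4)=Q, (5,3)=P, (5,5)=P.
Same type (Q): 1 of 3.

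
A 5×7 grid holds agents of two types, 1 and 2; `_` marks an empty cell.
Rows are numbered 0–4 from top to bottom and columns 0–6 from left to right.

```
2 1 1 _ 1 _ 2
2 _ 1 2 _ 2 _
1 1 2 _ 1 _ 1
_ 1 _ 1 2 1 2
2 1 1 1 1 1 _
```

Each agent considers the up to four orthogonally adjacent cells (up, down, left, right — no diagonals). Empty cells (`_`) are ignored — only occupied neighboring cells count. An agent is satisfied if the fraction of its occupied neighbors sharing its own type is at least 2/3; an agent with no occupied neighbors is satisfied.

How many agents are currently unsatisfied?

(0,0)2 1/2 unhappy
(0,1)1 1/2 unhappy
(0,2)1 2/2 ok
(0,4)1 0/0 ok
(0,6)2 0/0 ok
(1,0)2 1/2 unhappy
(1,2)1 1/3 unhappy
(1,3)2 0/1 unhappy
(1,5)2 0/0 ok
(2,0)1 1/2 unhappy
(2,1)1 2/3 ok
(2,2)2 0/2 unhappy
(2,4)1 0/1 unhappy
(2,6)1 0/1 unhappy
(3,1)1 2/2 ok
(3,3)1 1/2 unhappy
(3,4)2 0/4 unhappy
(3,5)1 1/3 unhappy
(3,6)2 0/2 unhappy
(4,0)2 0/1 unhappy
(4,1)1 2/3 ok
(4,2)1 2/2 ok
(4,3)1 3/3 ok
(4,4)1 2/3 ok
(4,5)1 2/2 ok
Unsatisfied: (0,0), (0,1), (1,0), (1,2), (1,3), (2,0), (2,2), (2,4), (2,6), (3,3), (3,4), (3,5), (3,6), (4,0) — 14 in total.

14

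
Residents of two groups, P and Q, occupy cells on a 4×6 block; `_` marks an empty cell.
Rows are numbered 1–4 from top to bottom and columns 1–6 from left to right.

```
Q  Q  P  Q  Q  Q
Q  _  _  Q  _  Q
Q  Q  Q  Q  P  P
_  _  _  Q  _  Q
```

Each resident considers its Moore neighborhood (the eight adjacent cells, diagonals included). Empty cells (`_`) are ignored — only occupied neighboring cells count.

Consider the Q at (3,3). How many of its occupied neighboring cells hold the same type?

Occupied neighbors of (3,3): (2,4)=Q, (3,2)=Q, (3,4)=Q, (4,4)=Q.
Same type (Q): 4 of 4.

4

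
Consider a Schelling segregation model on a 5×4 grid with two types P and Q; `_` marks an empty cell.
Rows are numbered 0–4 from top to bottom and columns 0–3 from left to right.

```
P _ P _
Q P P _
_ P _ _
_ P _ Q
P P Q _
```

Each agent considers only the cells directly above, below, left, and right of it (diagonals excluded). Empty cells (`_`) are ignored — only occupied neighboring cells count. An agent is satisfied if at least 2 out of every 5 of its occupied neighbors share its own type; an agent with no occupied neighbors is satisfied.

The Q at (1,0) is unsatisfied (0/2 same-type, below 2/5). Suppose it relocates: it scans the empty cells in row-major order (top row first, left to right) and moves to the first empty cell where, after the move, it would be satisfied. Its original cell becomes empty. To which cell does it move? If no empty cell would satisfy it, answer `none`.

(2,3)

Vacating (1,0). Empty cells in order:
  (0,1): 0/3 same-type → still unsatisfied.
  (0,3): 0/1 same-type → still unsatisfied.
  (1,3): 0/1 same-type → still unsatisfied.
  (2,0): 0/1 same-type → still unsatisfied.
  (2,2): 0/2 same-type → still unsatisfied.
  (2,3): 1/1 same-type → satisfied — stop here.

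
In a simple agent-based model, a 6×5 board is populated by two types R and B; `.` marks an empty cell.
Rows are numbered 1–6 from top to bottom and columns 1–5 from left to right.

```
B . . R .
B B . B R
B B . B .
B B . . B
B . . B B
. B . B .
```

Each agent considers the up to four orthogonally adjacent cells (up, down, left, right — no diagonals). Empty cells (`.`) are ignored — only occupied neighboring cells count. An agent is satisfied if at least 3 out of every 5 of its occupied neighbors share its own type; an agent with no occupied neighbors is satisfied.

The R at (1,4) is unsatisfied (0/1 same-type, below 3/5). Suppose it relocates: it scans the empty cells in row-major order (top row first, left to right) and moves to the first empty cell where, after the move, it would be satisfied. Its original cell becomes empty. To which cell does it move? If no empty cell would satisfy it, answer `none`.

Vacating (1,4). Empty cells in order:
  (1,2): 0/2 same-type → still unsatisfied.
  (1,3): 0/0 same-type → satisfied — stop here.

(1,3)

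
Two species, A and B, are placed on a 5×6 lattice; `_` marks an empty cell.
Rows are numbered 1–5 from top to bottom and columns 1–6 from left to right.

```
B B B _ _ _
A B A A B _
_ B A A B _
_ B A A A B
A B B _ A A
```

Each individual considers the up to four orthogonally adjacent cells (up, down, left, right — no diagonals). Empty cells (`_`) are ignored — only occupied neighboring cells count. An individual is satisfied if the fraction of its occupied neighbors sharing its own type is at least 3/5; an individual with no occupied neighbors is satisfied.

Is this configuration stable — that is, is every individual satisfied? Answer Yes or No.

Row 1: (1,1)B 1/2 unhappy · (1,2)B 3/3 ok · (1,3)B 1/2 unhappy
Row 2: (2,1)A 0/2 unhappy · (2,2)B 2/4 unhappy · (2,3)A 2/4 unhappy · (2,4)A 2/3 ok · (2,5)B 1/2 unhappy
Row 3: (3,2)B 2/3 ok · (3,3)A 3/4 ok · (3,4)A 3/4 ok · (3,5)B 1/3 unhappy
Row 4: (4,2)B 2/3 ok · (4,3)A 2/4 unhappy · (4,4)A 3/3 ok · (4,5)A 2/4 unhappy · (4,6)B 0/2 unhappy
Row 5: (5,1)A 0/1 unhappy · (5,2)B 2/3 ok · (5,3)B 1/2 unhappy · (5,5)A 2/2 ok · (5,6)A 1/2 unhappy
For instance (1,1) has only 1/2 same-type neighbors, below 3/5.

No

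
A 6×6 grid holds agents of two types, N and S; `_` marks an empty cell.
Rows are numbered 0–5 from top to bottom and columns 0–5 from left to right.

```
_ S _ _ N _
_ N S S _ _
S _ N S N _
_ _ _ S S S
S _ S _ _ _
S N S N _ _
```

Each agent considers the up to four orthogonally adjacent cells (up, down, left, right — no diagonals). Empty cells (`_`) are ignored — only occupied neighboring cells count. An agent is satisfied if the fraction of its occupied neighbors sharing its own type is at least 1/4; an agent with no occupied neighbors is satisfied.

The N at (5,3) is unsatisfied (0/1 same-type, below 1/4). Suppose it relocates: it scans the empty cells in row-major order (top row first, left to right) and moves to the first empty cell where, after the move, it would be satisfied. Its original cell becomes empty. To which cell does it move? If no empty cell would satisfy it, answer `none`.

(0,3)

Vacating (5,3). Empty cells in order:
  (0,0): 0/1 same-type → still unsatisfied.
  (0,2): 0/2 same-type → still unsatisfied.
  (0,3): 1/2 same-type → satisfied — stop here.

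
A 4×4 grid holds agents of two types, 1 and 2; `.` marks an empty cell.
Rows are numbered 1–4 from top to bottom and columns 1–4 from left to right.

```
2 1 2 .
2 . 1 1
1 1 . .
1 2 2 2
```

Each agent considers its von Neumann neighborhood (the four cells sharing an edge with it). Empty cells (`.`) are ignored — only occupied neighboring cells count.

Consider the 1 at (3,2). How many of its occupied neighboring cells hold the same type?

1

Occupied neighbors of (3,2): (4,2)=2, (3,1)=1.
Same type (1): 1 of 2.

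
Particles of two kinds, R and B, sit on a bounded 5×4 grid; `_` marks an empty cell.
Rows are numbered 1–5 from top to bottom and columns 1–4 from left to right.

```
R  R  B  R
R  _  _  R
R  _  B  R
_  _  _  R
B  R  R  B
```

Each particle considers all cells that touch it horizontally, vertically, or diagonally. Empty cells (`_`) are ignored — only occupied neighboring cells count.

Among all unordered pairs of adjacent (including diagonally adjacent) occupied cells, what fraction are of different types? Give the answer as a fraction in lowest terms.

1/2

Scan each occupied cell's neighbors to the right and below (and the two forward diagonals) so each pair is counted once.
From row 1: 3 unlike of 7 pairs (running 3/7).
From row 2: 1 unlike of 3 pairs (running 4/10).
From row 3: 2 unlike of 3 pairs (running 6/13).
From row 4: 1 unlike of 2 pairs (running 7/15).
From row 5: 2 unlike of 3 pairs (running 9/18).
Total adjacent occupied pairs: 18; unlike-type pairs: 9.
9/18 reduces to 1/2.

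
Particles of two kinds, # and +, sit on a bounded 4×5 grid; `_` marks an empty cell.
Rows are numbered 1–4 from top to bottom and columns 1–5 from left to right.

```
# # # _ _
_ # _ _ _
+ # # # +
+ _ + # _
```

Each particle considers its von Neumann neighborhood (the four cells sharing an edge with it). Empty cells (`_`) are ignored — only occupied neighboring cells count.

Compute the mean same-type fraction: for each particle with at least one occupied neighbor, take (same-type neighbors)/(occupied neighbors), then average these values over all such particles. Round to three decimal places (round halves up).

0.667

Row 1: (1,1)# 1/1 · (1,2)# 3/3 · (1,3)# 1/1
Row 2: (2,2)# 2/2
Row 3: (3,1)+ 1/2 · (3,2)# 2/3 · (3,3)# 2/3 · (3,4)# 2/3 · (3,5)+ 0/1
Row 4: (4,1)+ 1/1 · (4,3)+ 0/2 · (4,4)# 1/2
Sum over 12 particles: 1/1 + 3/3 + 1/1 + 2/2 + 1/2 + 2/3 + 2/3 + 2/3 + 0/1 + 1/1 + 0/2 + 1/2 = 8; mean = 8 ÷ 12 = 2/3 = 0.666666… → 0.667.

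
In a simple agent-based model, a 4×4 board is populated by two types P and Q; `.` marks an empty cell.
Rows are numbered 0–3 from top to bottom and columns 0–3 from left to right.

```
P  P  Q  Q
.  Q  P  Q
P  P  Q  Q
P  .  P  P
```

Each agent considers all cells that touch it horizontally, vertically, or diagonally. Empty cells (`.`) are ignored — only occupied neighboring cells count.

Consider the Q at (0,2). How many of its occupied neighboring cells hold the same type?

3

Occupied neighbors of (0,2): (0,1)=P, (0,3)=Q, (1,1)=Q, (1,2)=P, (1,3)=Q.
Same type (Q): 3 of 5.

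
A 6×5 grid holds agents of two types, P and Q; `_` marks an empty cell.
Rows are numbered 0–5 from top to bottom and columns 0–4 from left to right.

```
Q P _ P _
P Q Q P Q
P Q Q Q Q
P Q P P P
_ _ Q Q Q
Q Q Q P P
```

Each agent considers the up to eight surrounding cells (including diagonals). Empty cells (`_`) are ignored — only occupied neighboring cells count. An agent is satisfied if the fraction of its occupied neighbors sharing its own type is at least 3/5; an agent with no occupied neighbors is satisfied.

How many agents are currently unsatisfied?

22

Row 0: (0,0)Q 1/3 ✗ · (0,1)P 1/4 ✗ · (0,3)P 1/3 ✗
Row 1: (1,0)P 2/5 ✗ · (1,1)Q 4/7 ✗ · (1,2)Q 4/7 ✗ · (1,3)P 1/6 ✗ · (1,4)Q 2/4 ✗
Row 2: (2,0)P 2/5 ✗ · (2,1)Q 4/8 ✗ · (2,2)Q 5/8 ✓ · (2,3)Q 4/8 ✗ · (2,4)Q 2/5 ✗
Row 3: (3,0)P 1/3 ✗ · (3,1)Q 3/6 ✗ · (3,2)P 1/7 ✗ · (3,3)P 2/8 ✗ · (3,4)P 1/5 ✗
Row 4: (4,2)Q 4/7 ✗ · (4,3)Q 3/8 ✗ · (4,4)Q 1/5 ✗
Row 5: (5,0)Q 1/1 ✓ · (5,1)Q 3/3 ✓ · (5,2)Q 3/4 ✓ · (5,3)P 1/5 ✗ · (5,4)P 1/3 ✗
Unsatisfied: (0,0), (0,1), (0,3), (1,0), (1,1), (1,2), (1,3), (1,4), (2,0), (2,1), (2,3), (2,4), (3,0), (3,1), (3,2), (3,3), (3,4), (4,2), (4,3), (4,4), (5,3), (5,4) — 22 in total.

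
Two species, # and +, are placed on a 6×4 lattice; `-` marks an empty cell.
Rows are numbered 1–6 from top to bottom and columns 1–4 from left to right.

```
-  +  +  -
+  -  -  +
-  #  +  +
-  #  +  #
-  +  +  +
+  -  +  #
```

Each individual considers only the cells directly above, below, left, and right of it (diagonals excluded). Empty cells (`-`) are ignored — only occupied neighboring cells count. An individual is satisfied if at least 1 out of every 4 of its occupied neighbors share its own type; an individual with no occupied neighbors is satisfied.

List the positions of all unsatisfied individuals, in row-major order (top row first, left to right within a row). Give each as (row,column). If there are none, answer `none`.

(1,2)+ 1/1 satisfied
(1,3)+ 1/1 satisfied
(2,1)+ 0/0 satisfied
(2,4)+ 1/1 satisfied
(3,2)# 1/2 satisfied
(3,3)+ 2/3 satisfied
(3,4)+ 2/3 satisfied
(4,2)# 1/3 satisfied
(4,3)+ 2/4 satisfied
(4,4)# 0/3 not
(5,2)+ 1/2 satisfied
(5,3)+ 4/4 satisfied
(5,4)+ 1/3 satisfied
(6,1)+ 0/0 satisfied
(6,3)+ 1/2 satisfied
(6,4)# 0/2 not

(4,4), (6,4)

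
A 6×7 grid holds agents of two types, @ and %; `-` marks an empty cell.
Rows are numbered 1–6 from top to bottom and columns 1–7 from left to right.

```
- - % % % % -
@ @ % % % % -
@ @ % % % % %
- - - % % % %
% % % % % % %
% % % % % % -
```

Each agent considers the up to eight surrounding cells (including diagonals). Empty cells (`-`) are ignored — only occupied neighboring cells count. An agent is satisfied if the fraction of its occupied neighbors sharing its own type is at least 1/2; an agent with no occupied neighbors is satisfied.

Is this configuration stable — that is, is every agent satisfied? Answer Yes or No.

Row 1: (1,3)% 3/4 ✓ · (1,4)% 5/5 ✓ · (1,5)% 5/5 ✓ · (1,6)% 3/3 ✓
Row 2: (2,1)@ 3/3 ✓ · (2,2)@ 3/6 ✓ · (2,3)% 5/7 ✓ · (2,4)% 8/8 ✓ · (2,5)% 8/8 ✓ · (2,6)% 6/6 ✓
Row 3: (3,1)@ 3/3 ✓ · (3,2)@ 3/5 ✓ · (3,3)% 4/6 ✓ · (3,4)% 7/7 ✓ · (3,5)% 8/8 ✓ · (3,6)% 7/7 ✓ · (3,7)% 4/4 ✓
Row 4: (4,4)% 7/7 ✓ · (4,5)% 8/8 ✓ · (4,6)% 8/8 ✓ · (4,7)% 5/5 ✓
Row 5: (5,1)% 3/3 ✓ · (5,2)% 5/5 ✓ · (5,3)% 6/6 ✓ · (5,4)% 7/7 ✓ · (5,5)% 8/8 ✓ · (5,6)% 7/7 ✓ · (5,7)% 4/4 ✓
Row 6: (6,1)% 3/3 ✓ · (6,2)% 5/5 ✓ · (6,3)% 5/5 ✓ · (6,4)% 5/5 ✓ · (6,5)% 5/5 ✓ · (6,6)% 4/4 ✓
All meet the threshold, so the configuration is stable.

Yes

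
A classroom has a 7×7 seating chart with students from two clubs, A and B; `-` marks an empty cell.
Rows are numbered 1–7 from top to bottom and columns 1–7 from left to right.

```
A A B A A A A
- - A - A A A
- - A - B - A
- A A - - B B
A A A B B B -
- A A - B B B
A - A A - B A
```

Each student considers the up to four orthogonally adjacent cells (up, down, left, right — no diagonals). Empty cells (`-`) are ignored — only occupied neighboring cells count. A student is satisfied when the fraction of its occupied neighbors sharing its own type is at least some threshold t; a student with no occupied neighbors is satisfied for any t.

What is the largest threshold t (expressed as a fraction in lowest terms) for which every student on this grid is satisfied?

Row 1: (1,1)A 1/1 · (1,2)A 1/2 · (1,3)B 0/3 · (1,4)A 1/2 · (1,5)A 3/3 · (1,6)A 3/3 · (1,7)A 2/2
Row 2: (2,3)A 1/2 · (2,5)A 2/3 · (2,6)A 3/3 · (2,7)A 3/3
Row 3: (3,3)A 2/2 · (3,5)B 0/1 · (3,7)A 1/2
Row 4: (4,2)A 2/2 · (4,3)A 3/3 · (4,6)B 2/2 · (4,7)B 1/2
Row 5: (5,1)A 1/1 · (5,2)A 4/4 · (5,3)A 3/4 · (5,4)B 1/2 · (5,5)B 3/3 · (5,6)B 3/3
Row 6: (6,2)A 2/2 · (6,3)A 3/3 · (6,5)B 2/2 · (6,6)B 4/4 · (6,7)B 1/2
Row 7: (7,1)A — no occupied neighbors · (7,3)A 2/2 · (7,4)A 1/1 · (7,6)B 1/2 · (7,7)A 0/2
The smallest same-type fraction is 0/3 at (1,3), which reduces to 0/1. Any threshold above that leaves this student unsatisfied.

0/1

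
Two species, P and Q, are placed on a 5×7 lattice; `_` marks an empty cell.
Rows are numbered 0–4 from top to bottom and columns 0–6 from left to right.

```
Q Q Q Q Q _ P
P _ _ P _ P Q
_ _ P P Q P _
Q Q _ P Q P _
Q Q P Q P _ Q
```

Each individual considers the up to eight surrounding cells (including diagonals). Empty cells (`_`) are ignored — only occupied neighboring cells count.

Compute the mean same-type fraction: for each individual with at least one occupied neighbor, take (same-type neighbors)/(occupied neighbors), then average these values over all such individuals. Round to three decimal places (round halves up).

(0,0)Q 1/2
(0,1)Q 2/3
(0,2)Q 2/3
(0,3)Q 2/3
(0,4)Q 1/3
(0,6)P 1/2
(1,0)P 0/2
(1,3)P 2/6
(1,5)P 2/5
(1,6)Q 0/3
(2,2)P 3/4
(2,3)P 3/5
(2,4)Q 1/7
(2,5)P 2/5
(3,0)Q 3/3
(3,1)Q 3/5
(3,3)P 4/7
(3,4)Q 2/7
(3,5)P 2/5
(4,0)Q 3/3
(4,1)Q 3/4
(4,2)P 1/4
(4,3)Q 1/4
(4,4)P 2/4
(4,6)Q 0/1
Sum over 25 individuals: 1/2 + 2/3 + 2/3 + 2/3 + 1/3 + 1/2 + 0/2 + 2/6 + 2/5 + 0/3 + 3/4 + 3/5 + 1/7 + 2/5 + 3/3 + 3/5 + 4/7 + 2/7 + 2/5 + 3/3 + 3/4 + 1/4 + 1/4 + 2/4 + 0/1 = 347/30; mean = 347/30 ÷ 25 = 347/750 = 0.462666… → 0.463.

0.463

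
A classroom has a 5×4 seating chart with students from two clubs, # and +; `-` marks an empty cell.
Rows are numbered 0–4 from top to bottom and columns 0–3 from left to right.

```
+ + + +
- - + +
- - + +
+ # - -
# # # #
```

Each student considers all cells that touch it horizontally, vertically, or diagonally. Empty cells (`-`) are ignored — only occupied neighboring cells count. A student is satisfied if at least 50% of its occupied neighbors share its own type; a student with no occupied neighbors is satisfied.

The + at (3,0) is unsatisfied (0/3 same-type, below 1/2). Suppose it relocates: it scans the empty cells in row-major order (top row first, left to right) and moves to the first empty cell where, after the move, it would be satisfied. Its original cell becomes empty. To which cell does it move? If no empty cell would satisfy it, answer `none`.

(1,0)

Vacating (3,0). Empty cells in order:
  (1,0): 2/2 same-type → satisfied — stop here.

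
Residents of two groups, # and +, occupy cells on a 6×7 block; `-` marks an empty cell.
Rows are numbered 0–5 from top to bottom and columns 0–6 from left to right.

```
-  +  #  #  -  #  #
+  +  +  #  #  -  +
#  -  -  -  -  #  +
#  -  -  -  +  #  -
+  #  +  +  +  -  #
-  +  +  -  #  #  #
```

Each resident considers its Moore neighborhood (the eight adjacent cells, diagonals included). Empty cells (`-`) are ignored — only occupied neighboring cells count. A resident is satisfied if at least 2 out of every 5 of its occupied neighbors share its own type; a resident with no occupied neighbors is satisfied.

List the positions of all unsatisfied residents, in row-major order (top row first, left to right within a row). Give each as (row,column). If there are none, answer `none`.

(1,6), (2,0), (2,6), (4,0), (4,1), (5,4)

(0,1)+ 3/4 ok
(0,2)# 2/5 ok
(0,3)# 3/4 ok
(0,5)# 2/3 ok
(0,6)# 1/2 ok
(1,0)+ 2/3 ok
(1,1)+ 3/5 ok
(1,2)+ 2/5 ok
(1,3)# 3/4 ok
(1,4)# 4/4 ok
(1,6)+ 1/4 unhappy
(2,0)# 1/3 unhappy
(2,5)# 2/5 ok
(2,6)+ 1/3 unhappy
(3,0)# 2/3 ok
(3,4)+ 2/4 ok
(3,5)# 2/5 ok
(4,0)+ 1/3 unhappy
(4,1)# 1/5 unhappy
(4,2)+ 3/4 ok
(4,3)+ 4/5 ok
(4,4)+ 2/5 ok
(4,6)# 3/3 ok
(5,1)+ 3/4 ok
(5,2)+ 3/4 ok
(5,4)# 1/3 unhappy
(5,5)# 3/4 ok
(5,6)# 2/2 ok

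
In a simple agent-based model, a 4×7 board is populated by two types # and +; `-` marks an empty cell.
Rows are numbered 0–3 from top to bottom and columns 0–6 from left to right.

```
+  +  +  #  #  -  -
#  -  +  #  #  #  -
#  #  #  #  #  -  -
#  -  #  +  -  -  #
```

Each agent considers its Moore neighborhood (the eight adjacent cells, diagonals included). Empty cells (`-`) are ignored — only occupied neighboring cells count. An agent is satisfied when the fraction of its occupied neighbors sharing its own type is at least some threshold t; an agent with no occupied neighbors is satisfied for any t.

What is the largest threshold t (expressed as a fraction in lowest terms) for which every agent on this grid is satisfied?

(0,0)+ 1/2
(0,1)+ 3/4
(0,2)+ 2/4
(0,3)# 3/5
(0,4)# 4/4
(1,0)# 2/4
(1,2)+ 2/7
(1,3)# 6/8
(1,4)# 6/6
(1,5)# 3/3
(2,0)# 3/3
(2,1)# 5/6
(2,2)# 4/6
(2,3)# 5/7
(2,4)# 4/5
(3,0)# 2/2
(3,2)# 3/4
(3,3)+ 0/4
(3,6)# — no occupied neighbors
The smallest same-type fraction is 0/4 at (3,3), which reduces to 0/1. Any threshold above that leaves this agent unsatisfied.

0/1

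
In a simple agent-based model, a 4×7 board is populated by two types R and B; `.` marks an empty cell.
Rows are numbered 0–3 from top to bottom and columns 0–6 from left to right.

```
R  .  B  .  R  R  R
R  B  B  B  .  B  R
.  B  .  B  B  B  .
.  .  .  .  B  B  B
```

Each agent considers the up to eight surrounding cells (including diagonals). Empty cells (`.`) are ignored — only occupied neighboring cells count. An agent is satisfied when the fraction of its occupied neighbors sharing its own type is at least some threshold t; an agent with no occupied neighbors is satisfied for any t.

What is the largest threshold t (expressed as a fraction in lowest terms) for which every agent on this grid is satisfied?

1/3

Row 0: (0,0)R 1/2 · (0,2)B 3/3 · (0,4)R 1/3 · (0,5)R 3/4 · (0,6)R 2/3
Row 1: (1,0)R 1/3 · (1,1)B 3/5 · (1,2)B 5/5 · (1,3)B 4/5 · (1,5)B 2/6 · (1,6)R 2/4
Row 2: (2,1)B 2/3 · (2,3)B 4/4 · (2,4)B 6/6 · (2,5)B 5/6
Row 3: (3,4)B 4/4 · (3,5)B 4/4 · (3,6)B 2/2
The smallest same-type fraction is 1/3 at (0,4), which reduces to 1/3. Any threshold above that leaves this agent unsatisfied.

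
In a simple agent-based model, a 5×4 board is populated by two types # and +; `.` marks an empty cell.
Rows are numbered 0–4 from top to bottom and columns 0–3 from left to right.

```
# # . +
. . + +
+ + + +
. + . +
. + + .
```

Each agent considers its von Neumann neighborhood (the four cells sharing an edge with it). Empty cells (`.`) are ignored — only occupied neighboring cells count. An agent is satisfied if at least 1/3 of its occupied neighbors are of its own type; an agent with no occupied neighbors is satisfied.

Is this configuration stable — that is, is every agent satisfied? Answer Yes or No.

Yes

Row 0: (0,0)# 1/1 ✓ · (0,1)# 1/1 ✓ · (0,3)+ 1/1 ✓
Row 1: (1,2)+ 2/2 ✓ · (1,3)+ 3/3 ✓
Row 2: (2,0)+ 1/1 ✓ · (2,1)+ 3/3 ✓ · (2,2)+ 3/3 ✓ · (2,3)+ 3/3 ✓
Row 3: (3,1)+ 2/2 ✓ · (3,3)+ 1/1 ✓
Row 4: (4,1)+ 2/2 ✓ · (4,2)+ 1/1 ✓
All meet the threshold, so the configuration is stable.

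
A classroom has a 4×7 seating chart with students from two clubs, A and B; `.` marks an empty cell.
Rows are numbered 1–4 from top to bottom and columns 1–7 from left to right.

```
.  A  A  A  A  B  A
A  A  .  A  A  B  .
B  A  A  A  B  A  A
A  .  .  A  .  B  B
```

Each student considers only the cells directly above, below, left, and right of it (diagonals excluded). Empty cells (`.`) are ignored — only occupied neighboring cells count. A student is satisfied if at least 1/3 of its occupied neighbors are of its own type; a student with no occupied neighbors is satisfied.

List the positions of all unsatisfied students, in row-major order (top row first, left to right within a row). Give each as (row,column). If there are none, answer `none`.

(1,7), (3,1), (3,5), (3,6), (4,1)

Row 1: (1,2)A 2/2 satisfied · (1,3)A 2/2 satisfied · (1,4)A 3/3 satisfied · (1,5)A 2/3 satisfied · (1,6)B 1/3 satisfied · (1,7)A 0/1 not
Row 2: (2,1)A 1/2 satisfied · (2,2)A 3/3 satisfied · (2,4)A 3/3 satisfied · (2,5)A 2/4 satisfied · (2,6)B 1/3 satisfied
Row 3: (3,1)B 0/3 not · (3,2)A 2/3 satisfied · (3,3)A 2/2 satisfied · (3,4)A 3/4 satisfied · (3,5)B 0/3 not · (3,6)A 1/4 not · (3,7)A 1/2 satisfied
Row 4: (4,1)A 0/1 not · (4,4)A 1/1 satisfied · (4,6)B 1/2 satisfied · (4,7)B 1/2 satisfied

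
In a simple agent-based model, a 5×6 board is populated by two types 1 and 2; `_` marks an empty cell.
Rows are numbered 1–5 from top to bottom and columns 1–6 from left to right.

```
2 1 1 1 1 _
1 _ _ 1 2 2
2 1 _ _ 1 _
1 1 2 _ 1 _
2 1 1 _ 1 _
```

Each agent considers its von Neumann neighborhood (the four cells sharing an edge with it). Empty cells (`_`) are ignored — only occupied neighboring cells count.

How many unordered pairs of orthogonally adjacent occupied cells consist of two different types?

Scan each occupied cell's neighbors to the right and below so each pair is counted once.
Row 1: 2(1,1)–1(1,2)≠ 2(1,1)–1(2,1)≠ 1(1,2)–1(1,3)= 1(1,3)–1(1,4)= 1(1,4)–1(1,5)= 1(1,4)–1(2,4)= 1(1,5)–2(2,5)≠  → 3/7 unlike.
Row 2: 1(2,1)–2(3,1)≠ 1(2,4)–2(2,5)≠ 2(2,5)–2(2,6)= 2(2,5)–1(3,5)≠  → 3/4 unlike.
Row 3: 2(3,1)–1(3,2)≠ 2(3,1)–1(4,1)≠ 1(3,2)–1(4,2)= 1(3,5)–1(4,5)=  → 2/4 unlike.
Row 4: 1(4,1)–1(4,2)= 1(4,1)–2(5,1)≠ 1(4,2)–2(4,3)≠ 1(4,2)–1(5,2)= 2(4,3)–1(5,3)≠ 1(4,5)–1(5,5)=  → 3/6 unlike.
Row 5: 2(5,1)–1(5,2)≠ 1(5,2)–1(5,3)=  → 1/2 unlike.
Total adjacent occupied pairs: 23; unlike-type pairs: 12.

12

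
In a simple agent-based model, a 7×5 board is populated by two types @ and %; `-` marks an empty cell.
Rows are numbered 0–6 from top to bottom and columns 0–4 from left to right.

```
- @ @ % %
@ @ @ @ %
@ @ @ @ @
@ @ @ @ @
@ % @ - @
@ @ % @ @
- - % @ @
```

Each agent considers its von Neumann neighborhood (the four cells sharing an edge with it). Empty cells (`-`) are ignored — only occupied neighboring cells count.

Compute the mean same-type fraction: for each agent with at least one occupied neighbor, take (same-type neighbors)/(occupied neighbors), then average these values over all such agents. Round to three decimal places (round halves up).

0.763

(0,1)@ 2/2
(0,2)@ 2/3
(0,3)% 1/3
(0,4)% 2/2
(1,0)@ 2/2
(1,1)@ 4/4
(1,2)@ 4/4
(1,3)@ 2/4
(1,4)% 1/3
(2,0)@ 3/3
(2,1)@ 4/4
(2,2)@ 4/4
(2,3)@ 4/4
(2,4)@ 2/3
(3,0)@ 3/3
(3,1)@ 3/4
(3,2)@ 4/4
(3,3)@ 3/3
(3,4)@ 3/3
(4,0)@ 2/3
(4,1)% 0/4
(4,2)@ 1/3
(4,4)@ 2/2
(5,0)@ 2/2
(5,1)@ 1/3
(5,2)% 1/4
(5,3)@ 2/3
(5,4)@ 3/3
(6,2)% 1/2
(6,3)@ 2/3
(6,4)@ 2/2
Sum over 31 agents: 2/2 + 2/3 + 1/3 + 2/2 + 2/2 + 4/4 + 4/4 + 2/4 + 1/3 + 3/3 + 4/4 + 4/4 + 4/4 + 2/3 + 3/3 + 3/4 + 4/4 + 3/3 + 3/3 + 2/3 + 0/4 + 1/3 + 2/2 + 2/2 + 1/3 + 1/4 + 2/3 + 3/3 + 1/2 + 2/3 + 2/2 = 71/3; mean = 71/3 ÷ 31 = 71/93 = 0.763440… → 0.763.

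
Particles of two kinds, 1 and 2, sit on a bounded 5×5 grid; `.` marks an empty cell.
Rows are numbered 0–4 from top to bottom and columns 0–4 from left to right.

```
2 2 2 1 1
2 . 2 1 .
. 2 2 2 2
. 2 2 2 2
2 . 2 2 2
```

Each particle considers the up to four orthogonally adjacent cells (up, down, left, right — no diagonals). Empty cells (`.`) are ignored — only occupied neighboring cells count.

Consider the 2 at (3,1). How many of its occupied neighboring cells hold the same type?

2

Occupied neighbors of (3,1): (2,1)=2, (3,2)=2.
Same type (2): 2 of 2.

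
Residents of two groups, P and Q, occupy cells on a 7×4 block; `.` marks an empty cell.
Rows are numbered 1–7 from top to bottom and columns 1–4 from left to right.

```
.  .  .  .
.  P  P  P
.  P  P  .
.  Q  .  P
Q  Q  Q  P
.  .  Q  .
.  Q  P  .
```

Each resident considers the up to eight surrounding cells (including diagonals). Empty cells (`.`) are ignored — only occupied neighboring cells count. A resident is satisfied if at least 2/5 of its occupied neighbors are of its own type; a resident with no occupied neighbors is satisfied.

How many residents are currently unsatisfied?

2

(2,2)P 3/3 ok
(2,3)P 4/4 ok
(2,4)P 2/2 ok
(3,2)P 3/4 ok
(3,3)P 5/6 ok
(4,2)Q 3/5 ok
(4,4)P 2/3 ok
(5,1)Q 2/2 ok
(5,2)Q 4/4 ok
(5,3)Q 3/5 ok
(5,4)P 1/3 unhappy
(6,3)Q 3/5 ok
(7,2)Q 1/2 ok
(7,3)P 0/2 unhappy
Unsatisfied: (5,4), (7,3) — 2 in total.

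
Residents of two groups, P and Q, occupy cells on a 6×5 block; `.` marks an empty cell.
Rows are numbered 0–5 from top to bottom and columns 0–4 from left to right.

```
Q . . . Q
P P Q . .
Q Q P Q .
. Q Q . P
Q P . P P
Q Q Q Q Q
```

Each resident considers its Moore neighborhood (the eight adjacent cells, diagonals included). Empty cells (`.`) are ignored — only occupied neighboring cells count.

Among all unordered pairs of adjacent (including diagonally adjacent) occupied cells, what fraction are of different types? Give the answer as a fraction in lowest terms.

Scan each occupied cell's neighbors to the right and below (and the two forward diagonals) so each pair is counted once.
Row 0: Q(0,0)–P(1,0)≠ Q(0,0)–P(1,1)≠  → 2/2 unlike.
Row 1: P(1,0)–P(1,1)= P(1,0)–Q(2,0)≠ P(1,0)–Q(2,1)≠ P(1,1)–Q(1,2)≠ P(1,1)–Q(2,1)≠ P(1,1)–P(2,2)= P(1,1)–Q(2,0)≠ Q(1,2)–P(2,2)≠ Q(1,2)–Q(2,3)= Q(1,2)–Q(2,1)=  → 6/10 unlike.
Row 2: Q(2,0)–Q(2,1)= Q(2,0)–Q(3,1)= Q(2,1)–P(2,2)≠ Q(2,1)–Q(3,1)= Q(2,1)–Q(3,2)= P(2,2)–Q(2,3)≠ P(2,2)–Q(3,2)≠ P(2,2)–Q(3,1)≠ Q(2,3)–P(3,4)≠ Q(2,3)–Q(3,2)=  → 5/10 unlike.
Row 3: Q(3,1)–Q(3,2)= Q(3,1)–P(4,1)≠ Q(3,1)–Q(4,0)= Q(3,2)–P(4,3)≠ Q(3,2)–P(4,1)≠ P(3,4)–P(4,4)= P(3,4)–P(4,3)=  → 3/7 unlike.
Row 4: Q(4,0)–P(4,1)≠ Q(4,0)–Q(5,0)= Q(4,0)–Q(5,1)= P(4,1)–Q(5,1)≠ P(4,1)–Q(5,2)≠ P(4,1)–Q(5,0)≠ P(4,3)–P(4,4)= P(4,3)–Q(5,3)≠ P(4,3)–Q(5,4)≠ P(4,3)–Q(5,2)≠ P(4,4)–Q(5,4)≠ P(4,4)–Q(5,3)≠  → 9/12 unlike.
Row 5: Q(5,0)–Q(5,1)= Q(5,1)–Q(5,2)= Q(5,2)–Q(5,3)= Q(5,3)–Q(5,4)=  → 0/4 unlike.
Total adjacent occupied pairs: 45; unlike-type pairs: 25.
25/45 reduces to 5/9.

5/9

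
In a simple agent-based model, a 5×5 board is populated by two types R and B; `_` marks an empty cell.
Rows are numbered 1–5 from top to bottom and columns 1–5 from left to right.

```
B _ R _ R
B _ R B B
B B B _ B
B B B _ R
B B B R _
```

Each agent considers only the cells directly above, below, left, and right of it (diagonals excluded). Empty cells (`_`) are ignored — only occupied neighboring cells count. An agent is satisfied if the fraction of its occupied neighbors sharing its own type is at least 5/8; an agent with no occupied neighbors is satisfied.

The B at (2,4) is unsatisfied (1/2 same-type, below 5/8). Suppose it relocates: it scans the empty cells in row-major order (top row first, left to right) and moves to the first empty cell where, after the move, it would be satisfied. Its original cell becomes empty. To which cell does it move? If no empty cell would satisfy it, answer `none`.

(2,2)

Vacating (2,4). Empty cells in order:
  (1,2): 1/2 same-type → still unsatisfied.
  (1,4): 0/2 same-type → still unsatisfied.
  (2,2): 2/3 same-type → satisfied — stop here.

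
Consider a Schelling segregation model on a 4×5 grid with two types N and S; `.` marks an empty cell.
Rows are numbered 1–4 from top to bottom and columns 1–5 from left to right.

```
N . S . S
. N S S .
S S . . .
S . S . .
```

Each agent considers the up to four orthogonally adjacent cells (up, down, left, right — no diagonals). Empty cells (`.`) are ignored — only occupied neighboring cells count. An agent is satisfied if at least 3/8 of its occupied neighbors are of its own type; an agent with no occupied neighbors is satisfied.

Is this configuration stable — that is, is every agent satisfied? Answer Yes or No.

(1,1)N 0/0 ✓
(1,3)S 1/1 ✓
(1,5)S 0/0 ✓
(2,2)N 0/2 ✗
(2,3)S 2/3 ✓
(2,4)S 1/1 ✓
(3,1)S 2/2 ✓
(3,2)S 1/2 ✓
(4,1)S 1/1 ✓
(4,3)S 0/0 ✓
For instance (2,2) has only 0/2 same-type neighbors, below 3/8.

No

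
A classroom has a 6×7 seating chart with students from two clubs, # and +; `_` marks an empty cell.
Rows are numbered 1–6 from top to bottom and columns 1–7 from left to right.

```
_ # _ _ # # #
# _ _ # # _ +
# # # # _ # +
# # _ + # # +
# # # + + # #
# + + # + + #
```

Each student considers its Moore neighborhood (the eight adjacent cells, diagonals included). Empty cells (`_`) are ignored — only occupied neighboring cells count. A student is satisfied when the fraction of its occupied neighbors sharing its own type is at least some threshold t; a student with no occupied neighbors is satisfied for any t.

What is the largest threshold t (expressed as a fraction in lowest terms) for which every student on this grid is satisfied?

1/5

(1,2)# 1/1
(1,5)# 3/3
(1,6)# 3/4
(1,7)# 1/2
(2,1)# 3/3
(2,4)# 4/4
(2,5)# 5/5
(2,7)+ 1/4
(3,1)# 4/4
(3,2)# 5/5
(3,3)# 4/5
(3,4)# 4/5
(3,6)# 3/6
(3,7)+ 2/4
(4,1)# 5/5
(4,2)# 7/7
(4,4)+ 2/6
(4,5)# 4/7
(4,6)# 4/7
(4,7)+ 1/5
(5,1)# 4/5
(5,2)# 5/7
(5,3)# 3/7
(5,4)+ 4/7
(5,5)+ 4/8
(5,6)# 4/8
(5,7)# 3/5
(6,1)# 2/3
(6,2)+ 1/5
(6,3)+ 2/5
(6,4)# 1/5
(6,5)+ 3/5
(6,6)+ 2/5
(6,7)# 2/3
The smallest same-type fraction is 1/5 at (4,7), which reduces to 1/5. Any threshold above that leaves this student unsatisfied.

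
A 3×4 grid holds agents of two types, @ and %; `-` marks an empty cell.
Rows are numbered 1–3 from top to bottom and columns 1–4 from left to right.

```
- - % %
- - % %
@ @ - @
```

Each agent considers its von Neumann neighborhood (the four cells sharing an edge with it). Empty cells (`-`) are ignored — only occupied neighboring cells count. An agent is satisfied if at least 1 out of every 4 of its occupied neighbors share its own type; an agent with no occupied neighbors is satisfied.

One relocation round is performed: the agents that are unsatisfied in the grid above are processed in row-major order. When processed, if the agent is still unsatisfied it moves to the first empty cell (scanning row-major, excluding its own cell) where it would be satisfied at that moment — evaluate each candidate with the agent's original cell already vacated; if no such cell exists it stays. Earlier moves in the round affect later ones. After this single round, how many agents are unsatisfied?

0

Initially unsatisfied (in order): (3,4).
  (3,4) → (1,1).
Resulting grid:
@ - % %
- - % %
@ @ - -
All satisfied now.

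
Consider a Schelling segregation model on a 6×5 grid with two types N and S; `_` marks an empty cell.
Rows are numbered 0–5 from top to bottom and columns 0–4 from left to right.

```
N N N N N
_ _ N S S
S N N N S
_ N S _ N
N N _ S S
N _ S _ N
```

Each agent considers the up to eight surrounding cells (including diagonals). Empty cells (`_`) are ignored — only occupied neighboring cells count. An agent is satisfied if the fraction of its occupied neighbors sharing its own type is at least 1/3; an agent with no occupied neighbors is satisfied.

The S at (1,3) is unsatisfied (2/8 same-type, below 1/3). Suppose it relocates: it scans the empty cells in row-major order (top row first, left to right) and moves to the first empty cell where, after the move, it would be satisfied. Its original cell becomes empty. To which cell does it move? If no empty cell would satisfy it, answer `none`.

(3,3)

Vacating (1,3). Empty cells in order:
  (1,0): 1/4 same-type → still unsatisfied.
  (1,1): 1/7 same-type → still unsatisfied.
  (3,0): 1/5 same-type → still unsatisfied.
  (3,3): 4/7 same-type → satisfied — stop here.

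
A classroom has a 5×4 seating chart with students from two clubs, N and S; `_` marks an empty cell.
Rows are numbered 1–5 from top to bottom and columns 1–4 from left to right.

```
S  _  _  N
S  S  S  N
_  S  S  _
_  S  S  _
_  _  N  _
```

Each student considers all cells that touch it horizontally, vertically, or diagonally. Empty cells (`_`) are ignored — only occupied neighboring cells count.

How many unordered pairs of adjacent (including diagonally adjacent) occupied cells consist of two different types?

Scan each occupied cell's neighbors to the right and below (and the two forward diagonals) so each pair is counted once.
From row 1: 1 unlike of 4 pairs (running 1/4).
From row 2: 2 unlike of 9 pairs (running 3/13).
From row 3: 0 unlike of 5 pairs (running 3/18).
From row 4: 2 unlike of 3 pairs (running 5/21).
Total adjacent occupied pairs: 21; unlike-type pairs: 5.

5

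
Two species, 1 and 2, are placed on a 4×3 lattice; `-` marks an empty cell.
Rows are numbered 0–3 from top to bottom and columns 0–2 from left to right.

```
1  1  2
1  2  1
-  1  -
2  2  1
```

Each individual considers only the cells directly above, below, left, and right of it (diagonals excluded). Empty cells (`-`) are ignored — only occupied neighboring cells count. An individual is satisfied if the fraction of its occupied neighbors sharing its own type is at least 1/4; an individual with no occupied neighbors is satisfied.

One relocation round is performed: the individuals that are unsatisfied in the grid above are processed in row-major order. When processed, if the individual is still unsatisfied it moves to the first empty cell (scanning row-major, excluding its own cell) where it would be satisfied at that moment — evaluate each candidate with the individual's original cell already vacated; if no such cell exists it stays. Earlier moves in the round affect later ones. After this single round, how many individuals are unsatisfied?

1

Initially unsatisfied (in order): (0,2), (1,1), (1,2), (2,1), (3,2).
  (0,2) → (2,0).
  (1,1): no empty cell satisfies it; stays.
  (1,2) → (0,2).
  (2,1) → (1,2).
  (3,2) → (2,2).
Resulting grid:
1 1 1
1 2 1
2 - 1
2 2 -
Unsatisfied now: (1,1).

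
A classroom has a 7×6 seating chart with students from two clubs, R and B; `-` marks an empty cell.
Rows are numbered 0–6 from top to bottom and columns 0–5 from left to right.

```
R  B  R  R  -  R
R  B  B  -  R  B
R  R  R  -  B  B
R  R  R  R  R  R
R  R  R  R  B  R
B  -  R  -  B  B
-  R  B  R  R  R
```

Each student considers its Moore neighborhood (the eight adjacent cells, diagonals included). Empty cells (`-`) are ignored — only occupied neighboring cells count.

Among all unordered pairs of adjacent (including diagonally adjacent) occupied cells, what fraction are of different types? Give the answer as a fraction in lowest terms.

41/94

Scan each occupied cell's neighbors to the right and below (and the two forward diagonals) so each pair is counted once.
Row 0: R(0,0)–B(0,1)≠ R(0,0)–R(1,0)= R(0,0)–B(1,1)≠ B(0,1)–R(0,2)≠ B(0,1)–B(1,1)= B(0,1)–B(1,2)= B(0,1)–R(1,0)≠ R(0,2)–R(0,3)= R(0,2)–B(1,2)≠ R(0,2)–B(1,1)≠ R(0,3)–R(1,4)= R(0,3)–B(1,2)≠ R(0,5)–B(1,5)≠ R(0,5)–R(1,4)=  → 8/14 unlike.
Row 1: R(1,0)–B(1,1)≠ R(1,0)–R(2,0)= R(1,0)–R(2,1)= B(1,1)–B(1,2)= B(1,1)–R(2,1)≠ B(1,1)–R(2,2)≠ B(1,1)–R(2,0)≠ B(1,2)–R(2,2)≠ B(1,2)–R(2,1)≠ R(1,4)–B(1,5)≠ R(1,4)–B(2,4)≠ R(1,4)–B(2,5)≠ B(1,5)–B(2,5)= B(1,5)–B(2,4)=  → 9/14 unlike.
Row 2: R(2,0)–R(2,1)= R(2,0)–R(3,0)= R(2,0)–R(3,1)= R(2,1)–R(2,2)= R(2,1)–R(3,1)= R(2,1)–R(3,2)= R(2,1)–R(3,0)= R(2,2)–R(3,2)= R(2,2)–R(3,3)= R(2,2)–R(3,1)= B(2,4)–B(2,5)= B(2,4)–R(3,4)≠ B(2,4)–R(3,5)≠ B(2,4)–R(3,3)≠ B(2,5)–R(3,5)≠ B(2,5)–R(3,4)≠  → 5/16 unlike.
Row 3: R(3,0)–R(3,1)= R(3,0)–R(4,0)= R(3,0)–R(4,1)= R(3,1)–R(3,2)= R(3,1)–R(4,1)= R(3,1)–R(4,2)= R(3,1)–R(4,0)= R(3,2)–R(3,3)= R(3,2)–R(4,2)= R(3,2)–R(4,3)= R(3,2)–R(4,1)= R(3,3)–R(3,4)= R(3,3)–R(4,3)= R(3,3)–B(4,4)≠ R(3,3)–R(4,2)= R(3,4)–R(3,5)= R(3,4)–B(4,4)≠ R(3,4)–R(4,5)= R(3,4)–R(4,3)= R(3,5)–R(4,5)= R(3,5)–B(4,4)≠  → 3/21 unlike.
Row 4: R(4,0)–R(4,1)= R(4,0)–B(5,0)≠ R(4,1)–R(4,2)= R(4,1)–R(5,2)= R(4,1)–B(5,0)≠ R(4,2)–R(4,3)= R(4,2)–R(5,2)= R(4,3)–B(4,4)≠ R(4,3)–B(5,4)≠ R(4,3)–R(5,2)= B(4,4)–R(4,5)≠ B(4,4)–B(5,4)= B(4,4)–B(5,5)= R(4,5)–B(5,5)≠ R(4,5)–B(5,4)≠  → 7/15 unlike.
Row 5: B(5,0)–R(6,1)≠ R(5,2)–B(6,2)≠ R(5,2)–R(6,3)= R(5,2)–R(6,1)= B(5,4)–B(5,5)= B(5,4)–R(6,4)≠ B(5,4)–R(6,5)≠ B(5,4)–R(6,3)≠ B(5,5)–R(6,5)≠ B(5,5)–R(6,4)≠  → 7/10 unlike.
Row 6: R(6,1)–B(6,2)≠ B(6,2)–R(6,3)≠ R(6,3)–R(6,4)= R(6,4)–R(6,5)=  → 2/4 unlike.
Total adjacent occupied pairs: 94; unlike-type pairs: 41.
41/94 is already in lowest terms.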